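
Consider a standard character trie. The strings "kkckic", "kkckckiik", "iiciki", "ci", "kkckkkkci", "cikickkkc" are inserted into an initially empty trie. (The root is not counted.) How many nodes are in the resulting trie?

31

Count nodes per top-level branch (shared prefixes stored once):
  'c'-branch (ci, cikickkkc): 9 nodes
  'i'-branch (iiciki): 6 nodes
  'k'-branch (kkckckiik, kkckic, kkckkkkci): 16 nodes
Sum: 31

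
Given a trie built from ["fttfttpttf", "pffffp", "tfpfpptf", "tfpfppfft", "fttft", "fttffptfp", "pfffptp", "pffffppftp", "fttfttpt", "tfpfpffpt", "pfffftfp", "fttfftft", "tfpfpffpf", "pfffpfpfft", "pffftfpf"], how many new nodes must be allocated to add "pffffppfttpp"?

"pffffppft" is already a path in the trie; the remaining "tpp" must be added.
Each of the 3 remaining characters creates one node.

3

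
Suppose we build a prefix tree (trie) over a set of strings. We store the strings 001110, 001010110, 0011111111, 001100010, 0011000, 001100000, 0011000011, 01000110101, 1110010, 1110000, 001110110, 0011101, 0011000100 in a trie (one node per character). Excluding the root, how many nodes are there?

49

Count nodes per top-level branch (shared prefixes stored once):
  '0'-branch (001010110, 0011000, 001100000, 0011000011, 001100010, 0011000100, 001110, 0011101, 001110110, 0011111111, 01000110101): 40 nodes
  '1'-branch (1110000, 1110010): 9 nodes
Sum: 49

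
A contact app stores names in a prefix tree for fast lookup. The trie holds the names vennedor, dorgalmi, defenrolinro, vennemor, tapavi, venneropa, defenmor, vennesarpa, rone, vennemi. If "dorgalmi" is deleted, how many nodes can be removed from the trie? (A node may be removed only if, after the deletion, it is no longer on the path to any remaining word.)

7

Walk "dorgalmi" from the leaf back toward the root, removing each node that no remaining word uses.
The suffix "orgalmi" (7 nodes) is used only by "dorgalmi"; the node for "d" still has the child "e", so pruning stops there.
Nodes removed: 7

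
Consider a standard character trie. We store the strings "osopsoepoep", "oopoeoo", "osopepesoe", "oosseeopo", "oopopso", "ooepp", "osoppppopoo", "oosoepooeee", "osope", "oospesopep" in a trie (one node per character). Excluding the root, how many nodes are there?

Count nodes per top-level branch (shared prefixes stored once):
  'o'-branch (ooepp, oopoeoo, oopopso, oosoepooeee, oospesopep, oosseeopo, osope, osopepesoe, osoppppopoo, osopsoepoep): 58 nodes
Sum: 58

58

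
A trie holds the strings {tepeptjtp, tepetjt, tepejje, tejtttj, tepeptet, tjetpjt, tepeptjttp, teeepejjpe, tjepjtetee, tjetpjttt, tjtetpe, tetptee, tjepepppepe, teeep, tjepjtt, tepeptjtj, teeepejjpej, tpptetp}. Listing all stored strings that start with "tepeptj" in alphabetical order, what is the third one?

Words with prefix "tepeptj", in lexicographic order: "tepeptjtj", "tepeptjtp", "tepeptjttp"
The 3rd is tepeptjttp.

tepeptjttp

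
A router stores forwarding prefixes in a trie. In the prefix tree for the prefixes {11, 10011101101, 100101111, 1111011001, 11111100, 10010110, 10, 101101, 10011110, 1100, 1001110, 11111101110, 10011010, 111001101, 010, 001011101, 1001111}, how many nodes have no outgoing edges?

Leaves are exactly the stored words that no other stored word extends.
Those words: "001011101", "010", "10010110", "100101111", "10011010", "10011101101", "10011110", "101101", "1100", "111001101", "1111011001", "11111100", "11111101110"
Leaf count: 13

13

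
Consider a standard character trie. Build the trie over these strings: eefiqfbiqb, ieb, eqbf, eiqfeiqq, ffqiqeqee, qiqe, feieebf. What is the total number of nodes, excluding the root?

42

Insert word by word; a character creates a node only if that edge doesn't already exist:
  "eefiqfbiqb" → 10 new (e, e, f, i, q, f, b, i, q, b)
  "ieb" → 3 new (i, e, b)
  "eqbf" → prefix "e" already present; 3 new (q, b, f)
  "eiqfeiqq" → prefix "e" already present; 7 new (i, q, f, e, i, q, q)
  "ffqiqeqee" → 9 new (f, f, q, i, q, e, q, e, e)
  "qiqe" → 4 new (q, i, q, e)
  "feieebf" → prefix "f" already present; 6 new (e, i, e, e, b, f)
Total nodes = 10 + 3 + 3 + 7 + 9 + 4 + 6 = 42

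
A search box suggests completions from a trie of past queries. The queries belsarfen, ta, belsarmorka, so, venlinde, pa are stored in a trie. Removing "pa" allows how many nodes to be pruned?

After clearing the end-marker at "pa", prune upward until reaching a node still needed by another word.
No other word shares any prefix with "pa", so all 2 of its nodes go.
Nodes removed: 2

2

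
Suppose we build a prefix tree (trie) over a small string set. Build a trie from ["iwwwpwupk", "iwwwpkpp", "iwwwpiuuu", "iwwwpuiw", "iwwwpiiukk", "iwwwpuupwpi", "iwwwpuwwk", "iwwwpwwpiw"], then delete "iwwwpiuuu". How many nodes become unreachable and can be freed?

3

A node on "iwwwpiuuu"'s path can go only if nothing else ends at it or branches off below it.
The suffix "uuu" (3 nodes) is used only by "iwwwpiuuu"; the node for "iwwwpi" still has the child "i", so pruning stops there.
Nodes removed: 3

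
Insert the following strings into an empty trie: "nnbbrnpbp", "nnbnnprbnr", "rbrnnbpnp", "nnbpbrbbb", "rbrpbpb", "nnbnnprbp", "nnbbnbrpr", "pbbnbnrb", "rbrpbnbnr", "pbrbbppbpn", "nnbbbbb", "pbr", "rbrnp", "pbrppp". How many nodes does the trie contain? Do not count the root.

68

For each word, the new-node count is its length minus the longest prefix already in the trie:
  "nnbbrnpbp" → 9 new (n, n, b, b, r, n, p, b, p)
  "nnbnnprbnr" → prefix "nnb" already present; 7 new (n, n, p, r, b, n, r)
  "rbrnnbpnp" → 9 new (r, b, r, n, n, b, p, n, p)
  "nnbpbrbbb" → prefix "nnb" already present; 6 new (p, b, r, b, b, b)
  "rbrpbpb" → prefix "rbr" already present; 4 new (p, b, p, b)
  "nnbnnprbp" → prefix "nnbnnprb" already present; 1 new (p)
  "nnbbnbrpr" → prefix "nnbb" already present; 5 new (n, b, r, p, r)
  "pbbnbnrb" → 8 new (p, b, b, n, b, n, r, b)
  "rbrpbnbnr" → prefix "rbrpb" already present; 4 new (n, b, n, r)
  "pbrbbppbpn" → prefix "pb" already present; 8 new (r, b, b, p, p, b, p, n)
  "nnbbbbb" → prefix "nnbb" already present; 3 new (b, b, b)
  "pbr" → prefix "pbr" already present; 0 new (none)
  "rbrnp" → prefix "rbrn" already present; 1 new (p)
  "pbrppp" → prefix "pbr" already present; 3 new (p, p, p)
Total nodes = 9 + 7 + 9 + 6 + 4 + 1 + 5 + 8 + 4 + 8 + 3 + 0 + 1 + 3 = 68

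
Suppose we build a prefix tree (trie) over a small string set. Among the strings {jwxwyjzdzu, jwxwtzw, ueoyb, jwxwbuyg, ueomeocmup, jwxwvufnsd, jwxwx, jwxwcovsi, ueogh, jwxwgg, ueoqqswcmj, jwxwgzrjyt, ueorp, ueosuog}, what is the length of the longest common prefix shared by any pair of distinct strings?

Look for the deepest trie node that still has at least two words in its subtree.
e.g. "jwxwgg" and "jwxwgzrjyt" share the prefix "jwxwg" of length 5; no pair shares a longer one.
Longest shared-prefix length: 5

5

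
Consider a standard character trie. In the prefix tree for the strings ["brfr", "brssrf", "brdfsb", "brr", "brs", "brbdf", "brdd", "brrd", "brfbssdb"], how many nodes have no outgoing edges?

Leaves are exactly the stored words that no other stored word extends.
Those words: "brbdf", "brdd", "brdfsb", "brfbssdb", "brfr", "brrd", "brssrf"
Leaf count: 7

7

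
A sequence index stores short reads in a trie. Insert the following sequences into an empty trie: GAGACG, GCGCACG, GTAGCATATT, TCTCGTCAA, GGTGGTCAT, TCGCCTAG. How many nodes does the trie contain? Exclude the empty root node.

44

Insert word by word; a character creates a node only if that edge doesn't already exist:
  "GAGACG" → 6 new (G, A, G, A, C, G)
  "GCGCACG" → prefix "G" already present; 6 new (C, G, C, A, C, G)
  "GTAGCATATT" → prefix "G" already present; 9 new (T, A, G, C, A, T, A, T, T)
  "TCTCGTCAA" → 9 new (T, C, T, C, G, T, C, A, A)
  "GGTGGTCAT" → prefix "G" already present; 8 new (G, T, G, G, T, C, A, T)
  "TCGCCTAG" → prefix "TC" already present; 6 new (G, C, C, T, A, G)
Total nodes = 6 + 6 + 9 + 9 + 8 + 6 = 44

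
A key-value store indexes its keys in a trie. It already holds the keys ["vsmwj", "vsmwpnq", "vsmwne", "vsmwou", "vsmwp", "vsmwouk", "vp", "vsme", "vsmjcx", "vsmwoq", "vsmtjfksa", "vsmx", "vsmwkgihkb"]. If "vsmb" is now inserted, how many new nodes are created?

Walking "vsmb" from the root, the first 3 characters ("vsm") follow existing edges; "b" is the first miss.
New nodes needed: |"vsmb"| − 3 = 4 − 3 = 1.

1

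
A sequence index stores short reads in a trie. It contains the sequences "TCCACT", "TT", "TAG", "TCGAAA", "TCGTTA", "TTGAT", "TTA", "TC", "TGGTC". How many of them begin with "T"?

Filter for entries beginning with "T":
Matches: "TAG", "TC", "TCCACT", "TCGAAA", "TCGTTA", "TGGTC", "TT", "TTA", "TTGAT"
Count: 9

9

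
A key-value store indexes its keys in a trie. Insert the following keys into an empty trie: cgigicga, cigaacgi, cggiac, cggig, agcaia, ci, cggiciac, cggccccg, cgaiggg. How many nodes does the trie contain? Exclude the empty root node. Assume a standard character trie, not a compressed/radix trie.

Trie structure (* marks end of a word):
(root)
├─ a
│  └─ g
│     └─ c
│        └─ a
│           └─ i
│              └─ a *
└─ c
   ├─ g
   │  ├─ a
   │  │  └─ i
   │  │     └─ g
   │  │        └─ g
   │  │           └─ g *
   │  ├─ g
   │  │  ├─ c
   │  │  │  └─ c
   │  │  │     └─ c
   │  │  │        └─ c
   │  │  │           └─ g *
   │  │  └─ i
   │  │     ├─ a
   │  │     │  └─ c *
   │  │     ├─ c
   │  │     │  └─ i
   │  │     │     └─ a
   │  │     │        └─ c *
   │  │     └─ g *
   │  └─ i
   │     └─ g
   │        └─ i
   │           └─ c
   │              └─ g
   │                 └─ a *
   └─ i *
      └─ g
         └─ a
            └─ a
               └─ c
                  └─ g
                     └─ i *
Counting every labelled node above: 40.

40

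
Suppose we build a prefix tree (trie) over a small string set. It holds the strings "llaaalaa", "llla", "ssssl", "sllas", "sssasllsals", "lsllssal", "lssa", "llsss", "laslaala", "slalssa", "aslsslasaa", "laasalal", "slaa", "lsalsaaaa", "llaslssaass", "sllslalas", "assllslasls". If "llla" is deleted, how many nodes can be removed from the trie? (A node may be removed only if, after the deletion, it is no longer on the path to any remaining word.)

Walk "llla" from the leaf back toward the root, removing each node that no remaining word uses.
The suffix "la" (2 nodes) is used only by "llla"; the node for "ll" still has the child "a", so pruning stops there.
Nodes removed: 2

2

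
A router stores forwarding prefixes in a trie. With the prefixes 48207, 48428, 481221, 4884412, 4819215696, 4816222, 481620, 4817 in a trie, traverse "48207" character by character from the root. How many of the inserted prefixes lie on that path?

Traverse "48207" character by character; count nodes along the way that are marked as word ends.
Prefixes of the query that are stored words: "48207"
Count: 1

1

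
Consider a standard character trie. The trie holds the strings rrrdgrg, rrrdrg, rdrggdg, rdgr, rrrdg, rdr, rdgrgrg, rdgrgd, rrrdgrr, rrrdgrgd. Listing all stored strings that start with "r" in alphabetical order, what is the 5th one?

DFS of the "r" subtree visits, in order: "rdgr", "rdgrgd", "rdgrgrg", "rdr", "rdrggdg", "rrrdg", "rrrdgrg", "rrrdgrgd", "rrrdgrr", "rrrdrg"
The 5th is rdrggdg.

rdrggdg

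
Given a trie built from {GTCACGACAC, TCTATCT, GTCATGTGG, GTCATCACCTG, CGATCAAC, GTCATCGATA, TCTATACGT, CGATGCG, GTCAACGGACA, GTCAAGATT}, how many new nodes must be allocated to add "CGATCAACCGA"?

The longest prefix of "CGATCAACCGA" already in the trie is "CGATCAAC" (length 8).
New nodes needed: |"CGATCAACCGA"| − 8 = 11 − 8 = 3.

3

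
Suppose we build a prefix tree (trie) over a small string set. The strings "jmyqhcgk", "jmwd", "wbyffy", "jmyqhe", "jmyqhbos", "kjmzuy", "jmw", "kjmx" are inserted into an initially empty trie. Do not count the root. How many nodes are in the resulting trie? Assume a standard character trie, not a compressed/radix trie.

Count nodes per top-level branch (shared prefixes stored once):
  'j'-branch (jmw, jmwd, jmyqhbos, jmyqhcgk, jmyqhe): 14 nodes
  'k'-branch (kjmx, kjmzuy): 7 nodes
  'w'-branch (wbyffy): 6 nodes
Sum: 27

27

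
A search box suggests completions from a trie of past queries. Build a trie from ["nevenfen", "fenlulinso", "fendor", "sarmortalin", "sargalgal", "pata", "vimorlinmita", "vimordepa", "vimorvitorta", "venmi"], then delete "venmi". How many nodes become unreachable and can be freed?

4

Walk "venmi" from the leaf back toward the root, removing each node that no remaining word uses.
The suffix "enmi" (4 nodes) is used only by "venmi"; the node for "v" still has the child "i", so pruning stops there.
Nodes removed: 4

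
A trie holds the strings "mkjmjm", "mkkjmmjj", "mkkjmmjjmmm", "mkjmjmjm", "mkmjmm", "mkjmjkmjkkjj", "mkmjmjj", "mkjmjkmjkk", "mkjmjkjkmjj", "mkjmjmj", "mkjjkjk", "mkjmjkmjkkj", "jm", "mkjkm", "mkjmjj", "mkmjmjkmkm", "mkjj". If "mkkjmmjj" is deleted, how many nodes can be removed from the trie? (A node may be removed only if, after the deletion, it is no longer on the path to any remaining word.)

0

A node on "mkkjmmjj"'s path can go only if nothing else ends at it or branches off below it.
Every node on "mkkjmmjj" is still needed (e.g. by "mkkjmmjjmmm"), so nothing is freed.
Nodes removed: 0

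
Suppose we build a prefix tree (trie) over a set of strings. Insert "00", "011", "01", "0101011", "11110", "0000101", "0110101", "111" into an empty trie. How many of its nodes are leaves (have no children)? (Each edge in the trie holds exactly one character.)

4

A leaf is a node with no children — equivalently, the end of a word that is not a proper prefix of any other stored word.
Those words: "0000101", "0101011", "0110101", "11110"
Leaf count: 4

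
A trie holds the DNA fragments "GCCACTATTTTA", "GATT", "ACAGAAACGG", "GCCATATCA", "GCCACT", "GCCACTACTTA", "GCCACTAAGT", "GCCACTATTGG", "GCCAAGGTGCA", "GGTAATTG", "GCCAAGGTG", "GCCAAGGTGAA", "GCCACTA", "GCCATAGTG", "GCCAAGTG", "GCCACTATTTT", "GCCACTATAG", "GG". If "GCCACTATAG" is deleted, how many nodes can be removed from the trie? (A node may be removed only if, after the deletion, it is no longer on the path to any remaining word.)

Walk "GCCACTATAG" from the leaf back toward the root, removing each node that no remaining word uses.
The suffix "AG" (2 nodes) is used only by "GCCACTATAG"; the node for "GCCACTAT" still has the child "T", so pruning stops there.
Nodes removed: 2

2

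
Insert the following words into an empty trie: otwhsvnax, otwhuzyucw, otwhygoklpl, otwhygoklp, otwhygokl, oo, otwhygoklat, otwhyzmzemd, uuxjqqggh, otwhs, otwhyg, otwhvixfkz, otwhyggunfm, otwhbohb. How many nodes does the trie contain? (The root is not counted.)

55

For each word, the new-node count is its length minus the longest prefix already in the trie:
  "otwhsvnax" → 9 new (o, t, w, h, s, v, n, a, x)
  "otwhuzyucw" → prefix "otwh" already present; 6 new (u, z, y, u, c, w)
  "otwhygoklpl" → prefix "otwh" already present; 7 new (y, g, o, k, l, p, l)
  "otwhygoklp" → prefix "otwhygoklp" already present; 0 new (none)
  "otwhygokl" → prefix "otwhygokl" already present; 0 new (none)
  "oo" → prefix "o" already present; 1 new (o)
  "otwhygoklat" → prefix "otwhygokl" already present; 2 new (a, t)
  "otwhyzmzemd" → prefix "otwhy" already present; 6 new (z, m, z, e, m, d)
  "uuxjqqggh" → 9 new (u, u, x, j, q, q, g, g, h)
  "otwhs" → prefix "otwhs" already present; 0 new (none)
  "otwhyg" → prefix "otwhyg" already present; 0 new (none)
  "otwhvixfkz" → prefix "otwh" already present; 6 new (v, i, x, f, k, z)
  "otwhyggunfm" → prefix "otwhyg" already present; 5 new (g, u, n, f, m)
  "otwhbohb" → prefix "otwh" already present; 4 new (b, o, h, b)
Total nodes = 9 + 6 + 7 + 0 + 0 + 1 + 2 + 6 + 9 + 0 + 0 + 6 + 5 + 4 = 55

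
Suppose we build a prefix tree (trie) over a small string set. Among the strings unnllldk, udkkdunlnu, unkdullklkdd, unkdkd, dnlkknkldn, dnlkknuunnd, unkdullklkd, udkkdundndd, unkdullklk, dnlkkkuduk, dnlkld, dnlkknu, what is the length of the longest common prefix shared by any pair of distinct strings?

The deepest shared node is where two words last agree before diverging.
"unkdullklkd" and "unkdullklkdd" agree on "unkdullklkd" (11 characters) before diverging; nothing deeper is shared.
Longest shared-prefix length: 11

11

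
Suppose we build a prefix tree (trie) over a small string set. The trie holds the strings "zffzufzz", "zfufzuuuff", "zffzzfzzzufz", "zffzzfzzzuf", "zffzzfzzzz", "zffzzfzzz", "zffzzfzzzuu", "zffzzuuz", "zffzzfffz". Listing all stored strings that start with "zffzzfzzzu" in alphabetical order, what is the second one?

zffzzfzzzufz

Words with prefix "zffzzfzzzu", in lexicographic order: "zffzzfzzzuf", "zffzzfzzzufz", "zffzzfzzzuu"
The 2nd is zffzzfzzzufz.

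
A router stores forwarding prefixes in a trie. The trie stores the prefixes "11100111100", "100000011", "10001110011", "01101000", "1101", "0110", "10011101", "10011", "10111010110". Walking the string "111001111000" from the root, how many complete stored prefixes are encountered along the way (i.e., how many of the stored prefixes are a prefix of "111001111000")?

Walk "111001111000" from the root; an end-of-word marker is hit whenever a stored word is a prefix of "111001111000".
Prefixes of the query that are stored words: "11100111100"
Count: 1

1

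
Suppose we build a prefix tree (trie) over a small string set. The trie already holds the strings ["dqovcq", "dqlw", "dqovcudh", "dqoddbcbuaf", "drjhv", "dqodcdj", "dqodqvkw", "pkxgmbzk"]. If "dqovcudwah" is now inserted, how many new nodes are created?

3

The longest prefix of "dqovcudwah" already in the trie is "dqovcud" (length 7).
Each of the 3 remaining characters creates one node.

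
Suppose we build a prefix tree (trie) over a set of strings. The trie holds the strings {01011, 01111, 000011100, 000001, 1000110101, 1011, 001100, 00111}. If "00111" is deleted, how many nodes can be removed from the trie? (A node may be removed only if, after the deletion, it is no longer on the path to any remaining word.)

1

After clearing the end-marker at "00111", prune upward until reaching a node still needed by another word.
The suffix "1" (1 node) is used only by "00111"; the node for "0011" still has the child "0", so pruning stops there.
Nodes removed: 1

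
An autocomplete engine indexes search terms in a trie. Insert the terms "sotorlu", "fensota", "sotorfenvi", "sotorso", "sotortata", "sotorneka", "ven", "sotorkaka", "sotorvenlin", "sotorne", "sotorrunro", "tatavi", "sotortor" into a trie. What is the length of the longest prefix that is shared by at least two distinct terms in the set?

7

The deepest shared node is where two words last agree before diverging.
e.g. "sotorne" and "sotorneka" share the prefix "sotorne" of length 7; no pair shares a longer one.
Longest shared-prefix length: 7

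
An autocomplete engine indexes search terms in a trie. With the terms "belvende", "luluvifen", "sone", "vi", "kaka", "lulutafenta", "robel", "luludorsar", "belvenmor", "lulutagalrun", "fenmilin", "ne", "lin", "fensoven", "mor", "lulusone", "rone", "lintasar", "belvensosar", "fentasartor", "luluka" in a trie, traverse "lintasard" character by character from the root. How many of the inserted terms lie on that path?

Traverse "lintasard" character by character; count nodes along the way that are marked as word ends.
Prefixes of the query that are stored words: "lin", "lintasar"
Count: 2

2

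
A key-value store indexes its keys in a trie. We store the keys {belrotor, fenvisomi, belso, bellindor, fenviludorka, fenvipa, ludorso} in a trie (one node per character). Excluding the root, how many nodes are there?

Trace insertions, counting only characters that open a new branch:
  "belrotor" → 8 new (b, e, l, r, o, t, o, r)
  "fenvisomi" → 9 new (f, e, n, v, i, s, o, m, i)
  "belso" → prefix "bel" already present; 2 new (s, o)
  "bellindor" → prefix "bel" already present; 6 new (l, i, n, d, o, r)
  "fenviludorka" → prefix "fenvi" already present; 7 new (l, u, d, o, r, k, a)
  "fenvipa" → prefix "fenvi" already present; 2 new (p, a)
  "ludorso" → 7 new (l, u, d, o, r, s, o)
Total nodes = 8 + 9 + 2 + 6 + 7 + 2 + 7 = 41

41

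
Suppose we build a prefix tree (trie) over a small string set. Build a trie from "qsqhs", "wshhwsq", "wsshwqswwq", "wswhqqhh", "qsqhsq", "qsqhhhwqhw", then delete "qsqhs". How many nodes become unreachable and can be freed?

0

A node on "qsqhs"'s path can go only if nothing else ends at it or branches off below it.
Every node on "qsqhs" is still needed (e.g. by "qsqhsq"), so nothing is freed.
Nodes removed: 0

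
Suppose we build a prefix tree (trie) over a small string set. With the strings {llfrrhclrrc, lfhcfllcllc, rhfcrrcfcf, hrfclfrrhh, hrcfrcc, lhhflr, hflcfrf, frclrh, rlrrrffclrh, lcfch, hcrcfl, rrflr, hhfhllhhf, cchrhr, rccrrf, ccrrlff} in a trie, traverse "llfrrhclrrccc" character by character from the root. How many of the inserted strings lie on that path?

1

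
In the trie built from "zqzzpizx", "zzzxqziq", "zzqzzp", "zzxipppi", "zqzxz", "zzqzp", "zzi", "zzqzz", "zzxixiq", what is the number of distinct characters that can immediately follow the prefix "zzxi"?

Walk "zzxi" from the root, arriving at one node.
Distinct next characters after "zzxi": p, x.
That node has 2 child edges.

2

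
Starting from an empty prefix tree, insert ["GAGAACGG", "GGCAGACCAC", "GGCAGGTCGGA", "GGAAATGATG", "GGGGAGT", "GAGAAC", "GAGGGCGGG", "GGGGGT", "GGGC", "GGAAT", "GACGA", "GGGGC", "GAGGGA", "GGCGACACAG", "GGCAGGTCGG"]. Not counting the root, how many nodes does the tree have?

58

Trace insertions, counting only characters that open a new branch:
  "GAGAACGG" → 8 new (G, A, G, A, A, C, G, G)
  "GGCAGACCAC" → prefix "G" already present; 9 new (G, C, A, G, A, C, C, A, C)
  "GGCAGGTCGGA" → prefix "GGCAG" already present; 6 new (G, T, C, G, G, A)
  "GGAAATGATG" → prefix "GG" already present; 8 new (A, A, A, T, G, A, T, G)
  "GGGGAGT" → prefix "GG" already present; 5 new (G, G, A, G, T)
  "GAGAAC" → prefix "GAGAAC" already present; 0 new (none)
  "GAGGGCGGG" → prefix "GAG" already present; 6 new (G, G, C, G, G, G)
  "GGGGGT" → prefix "GGGG" already present; 2 new (G, T)
  "GGGC" → prefix "GGG" already present; 1 new (C)
  "GGAAT" → prefix "GGAA" already present; 1 new (T)
  "GACGA" → prefix "GA" already present; 3 new (C, G, A)
  "GGGGC" → prefix "GGGG" already present; 1 new (C)
  "GAGGGA" → prefix "GAGGG" already present; 1 new (A)
  "GGCGACACAG" → prefix "GGC" already present; 7 new (G, A, C, A, C, A, G)
  "GGCAGGTCGG" → prefix "GGCAGGTCGG" already present; 0 new (none)
Total nodes = 8 + 9 + 6 + 8 + 5 + 0 + 6 + 2 + 1 + 1 + 3 + 1 + 1 + 7 + 0 = 58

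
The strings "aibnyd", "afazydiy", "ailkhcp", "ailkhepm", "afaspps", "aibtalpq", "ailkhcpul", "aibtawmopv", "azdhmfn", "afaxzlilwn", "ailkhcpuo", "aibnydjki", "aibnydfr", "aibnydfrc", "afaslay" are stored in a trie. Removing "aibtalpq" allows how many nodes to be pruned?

3

Walk "aibtalpq" from the leaf back toward the root, removing each node that no remaining word uses.
The suffix "lpq" (3 nodes) is used only by "aibtalpq"; the node for "aibta" still has the child "w", so pruning stops there.
Nodes removed: 3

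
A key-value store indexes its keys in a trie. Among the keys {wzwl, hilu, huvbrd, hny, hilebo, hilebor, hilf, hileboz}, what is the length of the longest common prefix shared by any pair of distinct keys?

Equivalently: take the maximum, over all pairs, of their longest common prefix length.
"hilebo" and "hilebor" agree on "hilebo" (6 characters) before diverging; nothing deeper is shared.
Longest shared-prefix length: 6

6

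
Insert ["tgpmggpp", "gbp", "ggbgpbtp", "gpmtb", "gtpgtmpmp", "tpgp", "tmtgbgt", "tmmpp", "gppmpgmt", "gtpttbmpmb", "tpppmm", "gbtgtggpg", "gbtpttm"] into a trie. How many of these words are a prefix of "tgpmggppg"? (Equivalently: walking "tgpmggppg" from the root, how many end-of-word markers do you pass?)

1

Walk "tgpmggppg" from the root; an end-of-word marker is hit whenever a stored word is a prefix of "tgpmggppg".
Prefixes of the query that are stored words: "tgpmggpp"
Count: 1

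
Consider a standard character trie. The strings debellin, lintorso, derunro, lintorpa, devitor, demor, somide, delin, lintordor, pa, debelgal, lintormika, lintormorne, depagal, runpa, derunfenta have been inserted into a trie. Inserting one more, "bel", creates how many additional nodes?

3

No existing word starts with "b", so every character of "bel" needs a new node.
3 − 0 = 3 new nodes.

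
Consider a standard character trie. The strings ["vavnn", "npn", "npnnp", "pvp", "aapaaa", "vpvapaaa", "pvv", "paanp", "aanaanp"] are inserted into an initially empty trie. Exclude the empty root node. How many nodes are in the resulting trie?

Insert word by word; a character creates a node only if that edge doesn't already exist:
  "vavnn" → 5 new (v, a, v, n, n)
  "npn" → 3 new (n, p, n)
  "npnnp" → prefix "npn" already present; 2 new (n, p)
  "pvp" → 3 new (p, v, p)
  "aapaaa" → 6 new (a, a, p, a, a, a)
  "vpvapaaa" → prefix "v" already present; 7 new (p, v, a, p, a, a, a)
  "pvv" → prefix "pv" already present; 1 new (v)
  "paanp" → prefix "p" already present; 4 new (a, a, n, p)
  "aanaanp" → prefix "aa" already present; 5 new (n, a, a, n, p)
Total nodes = 5 + 3 + 2 + 3 + 6 + 7 + 1 + 4 + 5 = 36

36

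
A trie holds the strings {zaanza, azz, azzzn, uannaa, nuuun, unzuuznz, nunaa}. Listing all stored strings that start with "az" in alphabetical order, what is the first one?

azz

Filter for "az…" and sort: "azz", "azzzn"
The 1st is azz.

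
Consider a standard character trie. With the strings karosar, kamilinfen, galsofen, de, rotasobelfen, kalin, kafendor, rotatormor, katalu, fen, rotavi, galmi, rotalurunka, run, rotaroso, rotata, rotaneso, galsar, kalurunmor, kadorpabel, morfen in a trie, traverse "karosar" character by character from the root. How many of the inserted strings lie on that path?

1

Walk "karosar" from the root; an end-of-word marker is hit whenever a stored word is a prefix of "karosar".
Prefixes of the query that are stored words: "karosar"
Count: 1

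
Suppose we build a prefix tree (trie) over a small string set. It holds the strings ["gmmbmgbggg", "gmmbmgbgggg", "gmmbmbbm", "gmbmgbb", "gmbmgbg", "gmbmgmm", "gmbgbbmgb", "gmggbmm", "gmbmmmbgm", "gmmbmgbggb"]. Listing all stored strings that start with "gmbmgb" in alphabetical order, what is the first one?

gmbmgbb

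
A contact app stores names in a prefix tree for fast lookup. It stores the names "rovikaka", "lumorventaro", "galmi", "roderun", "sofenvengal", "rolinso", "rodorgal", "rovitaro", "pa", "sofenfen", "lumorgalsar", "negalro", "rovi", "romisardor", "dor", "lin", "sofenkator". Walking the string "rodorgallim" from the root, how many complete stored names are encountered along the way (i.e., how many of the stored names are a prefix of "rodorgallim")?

1

Traverse "rodorgallim" character by character; count nodes along the way that are marked as word ends.
Prefixes of the query that are stored words: "rodorgal"
Count: 1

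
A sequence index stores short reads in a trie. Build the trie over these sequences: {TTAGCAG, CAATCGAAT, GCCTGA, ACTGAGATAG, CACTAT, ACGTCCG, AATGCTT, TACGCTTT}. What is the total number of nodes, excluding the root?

54

For each word, the new-node count is its length minus the longest prefix already in the trie:
  "TTAGCAG" → 7 new (T, T, A, G, C, A, G)
  "CAATCGAAT" → 9 new (C, A, A, T, C, G, A, A, T)
  "GCCTGA" → 6 new (G, C, C, T, G, A)
  "ACTGAGATAG" → 10 new (A, C, T, G, A, G, A, T, A, G)
  "CACTAT" → prefix "CA" already present; 4 new (C, T, A, T)
  "ACGTCCG" → prefix "AC" already present; 5 new (G, T, C, C, G)
  "AATGCTT" → prefix "A" already present; 6 new (A, T, G, C, T, T)
  "TACGCTTT" → prefix "T" already present; 7 new (A, C, G, C, T, T, T)
Total nodes = 7 + 9 + 6 + 10 + 4 + 5 + 6 + 7 = 54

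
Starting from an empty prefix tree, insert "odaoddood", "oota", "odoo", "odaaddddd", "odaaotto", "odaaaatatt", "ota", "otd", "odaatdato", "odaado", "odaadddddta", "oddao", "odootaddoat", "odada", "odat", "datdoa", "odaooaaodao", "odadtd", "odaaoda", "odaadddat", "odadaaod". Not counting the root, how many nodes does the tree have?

76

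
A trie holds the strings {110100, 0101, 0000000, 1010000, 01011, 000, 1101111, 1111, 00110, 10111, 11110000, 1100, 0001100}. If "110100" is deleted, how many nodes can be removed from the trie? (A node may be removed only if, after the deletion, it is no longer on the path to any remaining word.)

2

A node on "110100"'s path can go only if nothing else ends at it or branches off below it.
The suffix "00" (2 nodes) is used only by "110100"; the node for "1101" still has the child "1", so pruning stops there.
Nodes removed: 2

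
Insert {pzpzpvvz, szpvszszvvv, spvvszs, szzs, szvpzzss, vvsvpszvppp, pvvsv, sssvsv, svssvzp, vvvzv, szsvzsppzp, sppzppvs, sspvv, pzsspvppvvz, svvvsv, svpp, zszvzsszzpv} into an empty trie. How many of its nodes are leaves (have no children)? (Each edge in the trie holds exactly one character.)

Leaves are exactly the stored words that no other stored word extends.
Those words: "pvvsv", "pzpzpvvz", "pzsspvppvvz", "sppzppvs", "spvvszs", "sspvv", "sssvsv", "svpp", "svssvzp", "svvvsv", "szpvszszvvv", "szsvzsppzp", "szvpzzss", "szzs", "vvsvpszvppp", "vvvzv", "zszvzsszzpv"
Leaf count: 17

17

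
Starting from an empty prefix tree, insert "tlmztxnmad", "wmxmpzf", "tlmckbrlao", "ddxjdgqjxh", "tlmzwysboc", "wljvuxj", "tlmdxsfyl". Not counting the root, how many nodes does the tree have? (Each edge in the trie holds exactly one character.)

Trace insertions, counting only characters that open a new branch:
  "tlmztxnmad" → 10 new (t, l, m, z, t, x, n, m, a, d)
  "wmxmpzf" → 7 new (w, m, x, m, p, z, f)
  "tlmckbrlao" → prefix "tlm" already present; 7 new (c, k, b, r, l, a, o)
  "ddxjdgqjxh" → 10 new (d, d, x, j, d, g, q, j, x, h)
  "tlmzwysboc" → prefix "tlmz" already present; 6 new (w, y, s, b, o, c)
  "wljvuxj" → prefix "w" already present; 6 new (l, j, v, u, x, j)
  "tlmdxsfyl" → prefix "tlm" already present; 6 new (d, x, s, f, y, l)
Total nodes = 10 + 7 + 7 + 10 + 6 + 6 + 6 = 52

52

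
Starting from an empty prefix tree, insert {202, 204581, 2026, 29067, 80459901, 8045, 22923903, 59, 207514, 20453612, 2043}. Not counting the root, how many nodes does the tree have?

Count nodes per top-level branch (shared prefixes stored once):
  '2'-branch (202, 2026, 2043, 20453612, 204581, 207514, 22923903, 29067): 28 nodes
  '5'-branch (59): 2 nodes
  '8'-branch (8045, 80459901): 8 nodes
Sum: 38

38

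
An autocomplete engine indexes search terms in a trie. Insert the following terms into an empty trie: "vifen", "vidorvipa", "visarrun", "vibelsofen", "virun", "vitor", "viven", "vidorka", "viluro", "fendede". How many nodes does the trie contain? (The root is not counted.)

Insert word by word; a character creates a node only if that edge doesn't already exist:
  "vifen" → 5 new (v, i, f, e, n)
  "vidorvipa" → prefix "vi" already present; 7 new (d, o, r, v, i, p, a)
  "visarrun" → prefix "vi" already present; 6 new (s, a, r, r, u, n)
  "vibelsofen" → prefix "vi" already present; 8 new (b, e, l, s, o, f, e, n)
  "virun" → prefix "vi" already present; 3 new (r, u, n)
  "vitor" → prefix "vi" already present; 3 new (t, o, r)
  "viven" → prefix "vi" already present; 3 new (v, e, n)
  "vidorka" → prefix "vidor" already present; 2 new (k, a)
  "viluro" → prefix "vi" already present; 4 new (l, u, r, o)
  "fendede" → 7 new (f, e, n, d, e, d, e)
Total nodes = 5 + 7 + 6 + 8 + 3 + 3 + 3 + 2 + 4 + 7 = 48

48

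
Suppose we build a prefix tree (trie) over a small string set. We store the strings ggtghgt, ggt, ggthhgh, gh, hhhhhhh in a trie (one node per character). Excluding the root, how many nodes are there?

Count nodes per top-level branch (shared prefixes stored once):
  'g'-branch (ggt, ggtghgt, ggthhgh, gh): 12 nodes
  'h'-branch (hhhhhhh): 7 nodes
Sum: 19

19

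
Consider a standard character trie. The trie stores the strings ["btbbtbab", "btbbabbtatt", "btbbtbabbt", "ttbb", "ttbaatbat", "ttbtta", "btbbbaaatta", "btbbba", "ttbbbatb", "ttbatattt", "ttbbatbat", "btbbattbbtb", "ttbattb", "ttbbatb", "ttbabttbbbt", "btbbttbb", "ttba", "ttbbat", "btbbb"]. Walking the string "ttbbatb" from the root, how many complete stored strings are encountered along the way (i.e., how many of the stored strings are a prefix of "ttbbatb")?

3

Traverse "ttbbatb" character by character; count nodes along the way that are marked as word ends.
Prefixes of the query that are stored words: "ttbb", "ttbbat", "ttbbatb"
Count: 3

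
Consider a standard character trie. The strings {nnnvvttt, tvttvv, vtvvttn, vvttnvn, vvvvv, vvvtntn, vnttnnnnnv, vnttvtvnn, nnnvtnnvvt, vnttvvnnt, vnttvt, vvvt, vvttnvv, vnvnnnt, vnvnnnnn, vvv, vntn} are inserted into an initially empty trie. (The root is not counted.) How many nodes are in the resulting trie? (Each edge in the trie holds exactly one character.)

67

Insert word by word; a character creates a node only if that edge doesn't already exist:
  "nnnvvttt" → 8 new (n, n, n, v, v, t, t, t)
  "tvttvv" → 6 new (t, v, t, t, v, v)
  "vtvvttn" → 7 new (v, t, v, v, t, t, n)
  "vvttnvn" → prefix "v" already present; 6 new (v, t, t, n, v, n)
  "vvvvv" → prefix "vv" already present; 3 new (v, v, v)
  "vvvtntn" → prefix "vvv" already present; 4 new (t, n, t, n)
  "vnttnnnnnv" → prefix "v" already present; 9 new (n, t, t, n, n, n, n, n, v)
  "vnttvtvnn" → prefix "vntt" already present; 5 new (v, t, v, n, n)
  "nnnvtnnvvt" → prefix "nnnv" already present; 6 new (t, n, n, v, v, t)
  "vnttvvnnt" → prefix "vnttv" already present; 4 new (v, n, n, t)
  "vnttvt" → prefix "vnttvt" already present; 0 new (none)
  "vvvt" → prefix "vvvt" already present; 0 new (none)
  "vvttnvv" → prefix "vvttnv" already present; 1 new (v)
  "vnvnnnt" → prefix "vn" already present; 5 new (v, n, n, n, t)
  "vnvnnnnn" → prefix "vnvnnn" already present; 2 new (n, n)
  "vvv" → prefix "vvv" already present; 0 new (none)
  "vntn" → prefix "vnt" already present; 1 new (n)
Total nodes = 8 + 6 + 7 + 6 + 3 + 4 + 9 + 5 + 6 + 4 + 0 + 0 + 1 + 5 + 2 + 0 + 1 = 67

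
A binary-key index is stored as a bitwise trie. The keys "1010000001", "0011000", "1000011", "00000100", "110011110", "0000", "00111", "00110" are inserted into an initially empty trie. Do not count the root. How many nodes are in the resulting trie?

Count nodes per top-level branch (shared prefixes stored once):
  '0'-branch (0000, 00000100, 00110, 0011000, 00111): 14 nodes
  '1'-branch (1000011, 1010000001, 110011110): 23 nodes
Sum: 37

37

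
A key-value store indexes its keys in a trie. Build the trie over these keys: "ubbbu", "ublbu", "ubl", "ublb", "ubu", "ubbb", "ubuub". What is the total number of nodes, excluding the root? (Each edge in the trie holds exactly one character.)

11

For each word, the new-node count is its length minus the longest prefix already in the trie:
  "ubbbu" → 5 new (u, b, b, b, u)
  "ublbu" → prefix "ub" already present; 3 new (l, b, u)
  "ubl" → prefix "ubl" already present; 0 new (none)
  "ublb" → prefix "ublb" already present; 0 new (none)
  "ubu" → prefix "ub" already present; 1 new (u)
  "ubbb" → prefix "ubbb" already present; 0 new (none)
  "ubuub" → prefix "ubu" already present; 2 new (u, b)
Total nodes = 5 + 3 + 0 + 0 + 1 + 0 + 2 = 11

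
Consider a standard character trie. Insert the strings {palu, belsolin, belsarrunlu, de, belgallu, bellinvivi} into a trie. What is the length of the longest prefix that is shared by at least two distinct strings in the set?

4

Look for the deepest trie node that still has at least two words in its subtree.
e.g. "belsarrunlu" and "belsolin" share the prefix "bels" of length 4; no pair shares a longer one.
Longest shared-prefix length: 4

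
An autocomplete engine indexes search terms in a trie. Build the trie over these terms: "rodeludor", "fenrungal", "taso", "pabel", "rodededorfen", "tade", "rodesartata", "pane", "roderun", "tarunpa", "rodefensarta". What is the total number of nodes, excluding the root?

62

Count nodes per top-level branch (shared prefixes stored once):
  'f'-branch (fenrungal): 9 nodes
  'p'-branch (pabel, pane): 7 nodes
  'r'-branch (rodededorfen, rodefensarta, rodeludor, roderun, rodesartata): 35 nodes
  't'-branch (tade, tarunpa, taso): 11 nodes
Sum: 62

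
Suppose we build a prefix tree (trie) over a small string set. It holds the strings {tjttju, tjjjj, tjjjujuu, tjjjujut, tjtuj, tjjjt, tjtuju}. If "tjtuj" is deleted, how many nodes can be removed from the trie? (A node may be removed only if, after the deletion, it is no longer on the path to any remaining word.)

Walk "tjtuj" from the leaf back toward the root, removing each node that no remaining word uses.
Every node on "tjtuj" is still needed (e.g. by "tjtuju"), so nothing is freed.
Nodes removed: 0

0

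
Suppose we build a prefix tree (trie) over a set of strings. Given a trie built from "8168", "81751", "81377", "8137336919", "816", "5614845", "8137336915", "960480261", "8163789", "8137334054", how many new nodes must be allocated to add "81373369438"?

The longest prefix of "81373369438" already in the trie is "81373369" (length 8).
New nodes needed: |"81373369438"| − 8 = 11 − 8 = 3.

3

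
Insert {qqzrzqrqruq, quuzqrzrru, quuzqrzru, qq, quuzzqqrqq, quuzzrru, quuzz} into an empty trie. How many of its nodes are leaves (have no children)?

5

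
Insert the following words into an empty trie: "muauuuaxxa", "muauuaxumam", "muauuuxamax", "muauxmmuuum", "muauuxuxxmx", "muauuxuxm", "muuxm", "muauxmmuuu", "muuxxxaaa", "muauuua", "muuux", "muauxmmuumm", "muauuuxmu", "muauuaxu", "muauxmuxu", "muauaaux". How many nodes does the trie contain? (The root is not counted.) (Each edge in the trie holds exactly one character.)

Count nodes per top-level branch (shared prefixes stored once):
  'm'-branch (muauaaux, muauuaxu, muauuaxumam, muauuua, muauuuaxxa, muauuuxamax, muauuuxmu, muauuxuxm, muauuxuxxmx, muauxmmuumm, muauxmmuuu, muauxmmuuum, muauxmuxu, muuux, muuxm, muuxxxaaa): 56 nodes
Sum: 56

56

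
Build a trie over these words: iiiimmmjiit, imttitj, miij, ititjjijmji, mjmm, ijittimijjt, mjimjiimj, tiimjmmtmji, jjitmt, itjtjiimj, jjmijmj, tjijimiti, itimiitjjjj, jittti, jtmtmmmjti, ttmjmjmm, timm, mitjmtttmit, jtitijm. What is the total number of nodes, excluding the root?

133

For each word, the new-node count is its length minus the longest prefix already in the trie:
  "iiiimmmjiit" → 11 new (i, i, i, i, m, m, m, j, i, i, t)
  "imttitj" → prefix "i" already present; 6 new (m, t, t, i, t, j)
  "miij" → 4 new (m, i, i, j)
  "ititjjijmji" → prefix "i" already present; 10 new (t, i, t, j, j, i, j, m, j, i)
  "mjmm" → prefix "m" already present; 3 new (j, m, m)
  "ijittimijjt" → prefix "i" already present; 10 new (j, i, t, t, i, m, i, j, j, t)
  "mjimjiimj" → prefix "mj" already present; 7 new (i, m, j, i, i, m, j)
  "tiimjmmtmji" → 11 new (t, i, i, m, j, m, m, t, m, j, i)
  "jjitmt" → 6 new (j, j, i, t, m, t)
  "itjtjiimj" → prefix "it" already present; 7 new (j, t, j, i, i, m, j)
  "jjmijmj" → prefix "jj" already present; 5 new (m, i, j, m, j)
  "tjijimiti" → prefix "t" already present; 8 new (j, i, j, i, m, i, t, i)
  "itimiitjjjj" → prefix "iti" already present; 8 new (m, i, i, t, j, j, j, j)
  "jittti" → prefix "j" already present; 5 new (i, t, t, t, i)
  "jtmtmmmjti" → prefix "j" already present; 9 new (t, m, t, m, m, m, j, t, i)
  "ttmjmjmm" → prefix "t" already present; 7 new (t, m, j, m, j, m, m)
  "timm" → prefix "ti" already present; 2 new (m, m)
  "mitjmtttmit" → prefix "mi" already present; 9 new (t, j, m, t, t, t, m, i, t)
  "jtitijm" → prefix "jt" already present; 5 new (i, t, i, j, m)
Total nodes = 11 + 6 + 4 + 10 + 3 + 10 + 7 + 11 + 6 + 7 + 5 + 8 + 8 + 5 + 9 + 7 + 2 + 9 + 5 = 133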